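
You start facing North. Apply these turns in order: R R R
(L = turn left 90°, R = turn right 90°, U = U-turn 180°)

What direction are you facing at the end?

Start: North
  R (right (90° clockwise)) -> East
  R (right (90° clockwise)) -> South
  R (right (90° clockwise)) -> West
Final: West

Answer: Final heading: West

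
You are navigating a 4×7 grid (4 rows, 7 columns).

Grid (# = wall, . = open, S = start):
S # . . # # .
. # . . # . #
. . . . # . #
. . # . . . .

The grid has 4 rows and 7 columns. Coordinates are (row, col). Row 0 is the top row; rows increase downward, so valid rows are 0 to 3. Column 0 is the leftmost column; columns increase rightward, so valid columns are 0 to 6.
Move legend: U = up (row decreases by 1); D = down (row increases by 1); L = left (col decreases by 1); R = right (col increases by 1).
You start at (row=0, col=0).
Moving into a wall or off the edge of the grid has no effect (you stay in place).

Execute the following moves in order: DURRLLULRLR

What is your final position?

Answer: Final position: (row=0, col=0)

Derivation:
Start: (row=0, col=0)
  D (down): (row=0, col=0) -> (row=1, col=0)
  U (up): (row=1, col=0) -> (row=0, col=0)
  R (right): blocked, stay at (row=0, col=0)
  R (right): blocked, stay at (row=0, col=0)
  L (left): blocked, stay at (row=0, col=0)
  L (left): blocked, stay at (row=0, col=0)
  U (up): blocked, stay at (row=0, col=0)
  L (left): blocked, stay at (row=0, col=0)
  R (right): blocked, stay at (row=0, col=0)
  L (left): blocked, stay at (row=0, col=0)
  R (right): blocked, stay at (row=0, col=0)
Final: (row=0, col=0)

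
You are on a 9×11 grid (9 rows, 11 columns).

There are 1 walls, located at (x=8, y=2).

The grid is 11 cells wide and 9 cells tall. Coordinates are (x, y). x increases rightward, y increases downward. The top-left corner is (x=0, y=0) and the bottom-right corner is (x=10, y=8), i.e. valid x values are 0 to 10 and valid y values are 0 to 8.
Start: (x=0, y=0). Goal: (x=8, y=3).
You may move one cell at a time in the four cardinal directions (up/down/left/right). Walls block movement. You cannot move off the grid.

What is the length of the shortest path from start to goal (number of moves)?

Answer: Shortest path length: 11

Derivation:
BFS from (x=0, y=0) until reaching (x=8, y=3):
  Distance 0: (x=0, y=0)
  Distance 1: (x=1, y=0), (x=0, y=1)
  Distance 2: (x=2, y=0), (x=1, y=1), (x=0, y=2)
  Distance 3: (x=3, y=0), (x=2, y=1), (x=1, y=2), (x=0, y=3)
  Distance 4: (x=4, y=0), (x=3, y=1), (x=2, y=2), (x=1, y=3), (x=0, y=4)
  Distance 5: (x=5, y=0), (x=4, y=1), (x=3, y=2), (x=2, y=3), (x=1, y=4), (x=0, y=5)
  Distance 6: (x=6, y=0), (x=5, y=1), (x=4, y=2), (x=3, y=3), (x=2, y=4), (x=1, y=5), (x=0, y=6)
  Distance 7: (x=7, y=0), (x=6, y=1), (x=5, y=2), (x=4, y=3), (x=3, y=4), (x=2, y=5), (x=1, y=6), (x=0, y=7)
  Distance 8: (x=8, y=0), (x=7, y=1), (x=6, y=2), (x=5, y=3), (x=4, y=4), (x=3, y=5), (x=2, y=6), (x=1, y=7), (x=0, y=8)
  Distance 9: (x=9, y=0), (x=8, y=1), (x=7, y=2), (x=6, y=3), (x=5, y=4), (x=4, y=5), (x=3, y=6), (x=2, y=7), (x=1, y=8)
  Distance 10: (x=10, y=0), (x=9, y=1), (x=7, y=3), (x=6, y=4), (x=5, y=5), (x=4, y=6), (x=3, y=7), (x=2, y=8)
  Distance 11: (x=10, y=1), (x=9, y=2), (x=8, y=3), (x=7, y=4), (x=6, y=5), (x=5, y=6), (x=4, y=7), (x=3, y=8)  <- goal reached here
One shortest path (11 moves): (x=0, y=0) -> (x=1, y=0) -> (x=2, y=0) -> (x=3, y=0) -> (x=4, y=0) -> (x=5, y=0) -> (x=6, y=0) -> (x=7, y=0) -> (x=7, y=1) -> (x=7, y=2) -> (x=7, y=3) -> (x=8, y=3)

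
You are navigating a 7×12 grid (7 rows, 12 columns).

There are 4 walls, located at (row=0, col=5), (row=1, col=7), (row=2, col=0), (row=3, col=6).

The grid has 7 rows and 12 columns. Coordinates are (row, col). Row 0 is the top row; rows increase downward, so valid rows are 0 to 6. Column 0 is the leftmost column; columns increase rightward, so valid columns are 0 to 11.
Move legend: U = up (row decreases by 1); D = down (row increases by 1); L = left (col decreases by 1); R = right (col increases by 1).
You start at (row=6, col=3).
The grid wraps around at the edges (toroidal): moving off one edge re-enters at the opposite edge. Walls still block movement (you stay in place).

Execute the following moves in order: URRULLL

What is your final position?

Answer: Final position: (row=4, col=2)

Derivation:
Start: (row=6, col=3)
  U (up): (row=6, col=3) -> (row=5, col=3)
  R (right): (row=5, col=3) -> (row=5, col=4)
  R (right): (row=5, col=4) -> (row=5, col=5)
  U (up): (row=5, col=5) -> (row=4, col=5)
  L (left): (row=4, col=5) -> (row=4, col=4)
  L (left): (row=4, col=4) -> (row=4, col=3)
  L (left): (row=4, col=3) -> (row=4, col=2)
Final: (row=4, col=2)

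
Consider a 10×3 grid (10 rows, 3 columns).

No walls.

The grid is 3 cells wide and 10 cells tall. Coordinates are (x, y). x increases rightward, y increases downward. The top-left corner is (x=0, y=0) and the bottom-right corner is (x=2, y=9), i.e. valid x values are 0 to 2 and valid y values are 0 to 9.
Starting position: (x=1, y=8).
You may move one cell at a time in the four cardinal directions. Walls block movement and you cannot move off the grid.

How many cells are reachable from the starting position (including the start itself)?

BFS flood-fill from (x=1, y=8):
  Distance 0: (x=1, y=8)
  Distance 1: (x=1, y=7), (x=0, y=8), (x=2, y=8), (x=1, y=9)
  Distance 2: (x=1, y=6), (x=0, y=7), (x=2, y=7), (x=0, y=9), (x=2, y=9)
  Distance 3: (x=1, y=5), (x=0, y=6), (x=2, y=6)
  Distance 4: (x=1, y=4), (x=0, y=5), (x=2, y=5)
  Distance 5: (x=1, y=3), (x=0, y=4), (x=2, y=4)
  Distance 6: (x=1, y=2), (x=0, y=3), (x=2, y=3)
  Distance 7: (x=1, y=1), (x=0, y=2), (x=2, y=2)
  Distance 8: (x=1, y=0), (x=0, y=1), (x=2, y=1)
  Distance 9: (x=0, y=0), (x=2, y=0)
Total reachable: 30 (grid has 30 open cells total)

Answer: Reachable cells: 30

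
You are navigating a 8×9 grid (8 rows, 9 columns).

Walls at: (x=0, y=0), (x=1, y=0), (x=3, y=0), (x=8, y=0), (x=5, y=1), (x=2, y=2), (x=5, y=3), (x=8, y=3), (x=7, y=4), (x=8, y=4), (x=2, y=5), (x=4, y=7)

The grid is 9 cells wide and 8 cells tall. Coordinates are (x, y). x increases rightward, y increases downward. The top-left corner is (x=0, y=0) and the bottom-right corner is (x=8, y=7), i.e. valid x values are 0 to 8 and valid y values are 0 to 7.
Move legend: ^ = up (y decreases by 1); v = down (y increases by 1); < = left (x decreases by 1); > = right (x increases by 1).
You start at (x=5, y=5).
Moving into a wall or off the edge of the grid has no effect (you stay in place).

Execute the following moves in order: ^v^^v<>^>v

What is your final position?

Start: (x=5, y=5)
  ^ (up): (x=5, y=5) -> (x=5, y=4)
  v (down): (x=5, y=4) -> (x=5, y=5)
  ^ (up): (x=5, y=5) -> (x=5, y=4)
  ^ (up): blocked, stay at (x=5, y=4)
  v (down): (x=5, y=4) -> (x=5, y=5)
  < (left): (x=5, y=5) -> (x=4, y=5)
  > (right): (x=4, y=5) -> (x=5, y=5)
  ^ (up): (x=5, y=5) -> (x=5, y=4)
  > (right): (x=5, y=4) -> (x=6, y=4)
  v (down): (x=6, y=4) -> (x=6, y=5)
Final: (x=6, y=5)

Answer: Final position: (x=6, y=5)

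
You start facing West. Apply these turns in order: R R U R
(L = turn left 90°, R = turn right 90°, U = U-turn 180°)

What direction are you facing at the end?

Answer: Final heading: North

Derivation:
Start: West
  R (right (90° clockwise)) -> North
  R (right (90° clockwise)) -> East
  U (U-turn (180°)) -> West
  R (right (90° clockwise)) -> North
Final: North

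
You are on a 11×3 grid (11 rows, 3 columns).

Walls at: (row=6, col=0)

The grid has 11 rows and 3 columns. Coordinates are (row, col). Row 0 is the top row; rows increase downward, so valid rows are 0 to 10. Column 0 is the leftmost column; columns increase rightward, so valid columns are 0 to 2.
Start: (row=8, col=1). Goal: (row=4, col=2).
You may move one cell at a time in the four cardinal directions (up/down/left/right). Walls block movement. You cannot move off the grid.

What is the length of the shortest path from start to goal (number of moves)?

BFS from (row=8, col=1) until reaching (row=4, col=2):
  Distance 0: (row=8, col=1)
  Distance 1: (row=7, col=1), (row=8, col=0), (row=8, col=2), (row=9, col=1)
  Distance 2: (row=6, col=1), (row=7, col=0), (row=7, col=2), (row=9, col=0), (row=9, col=2), (row=10, col=1)
  Distance 3: (row=5, col=1), (row=6, col=2), (row=10, col=0), (row=10, col=2)
  Distance 4: (row=4, col=1), (row=5, col=0), (row=5, col=2)
  Distance 5: (row=3, col=1), (row=4, col=0), (row=4, col=2)  <- goal reached here
One shortest path (5 moves): (row=8, col=1) -> (row=8, col=2) -> (row=7, col=2) -> (row=6, col=2) -> (row=5, col=2) -> (row=4, col=2)

Answer: Shortest path length: 5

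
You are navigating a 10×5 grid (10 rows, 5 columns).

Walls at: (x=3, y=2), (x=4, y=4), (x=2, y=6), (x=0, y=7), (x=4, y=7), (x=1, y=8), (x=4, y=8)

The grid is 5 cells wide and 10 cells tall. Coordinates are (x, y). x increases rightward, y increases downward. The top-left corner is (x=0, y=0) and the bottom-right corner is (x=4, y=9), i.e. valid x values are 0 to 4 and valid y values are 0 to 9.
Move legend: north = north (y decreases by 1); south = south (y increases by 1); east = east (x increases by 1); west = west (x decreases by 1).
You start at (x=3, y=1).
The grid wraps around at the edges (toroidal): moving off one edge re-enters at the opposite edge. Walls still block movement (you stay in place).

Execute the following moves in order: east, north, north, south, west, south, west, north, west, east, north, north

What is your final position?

Answer: Final position: (x=2, y=8)

Derivation:
Start: (x=3, y=1)
  east (east): (x=3, y=1) -> (x=4, y=1)
  north (north): (x=4, y=1) -> (x=4, y=0)
  north (north): (x=4, y=0) -> (x=4, y=9)
  south (south): (x=4, y=9) -> (x=4, y=0)
  west (west): (x=4, y=0) -> (x=3, y=0)
  south (south): (x=3, y=0) -> (x=3, y=1)
  west (west): (x=3, y=1) -> (x=2, y=1)
  north (north): (x=2, y=1) -> (x=2, y=0)
  west (west): (x=2, y=0) -> (x=1, y=0)
  east (east): (x=1, y=0) -> (x=2, y=0)
  north (north): (x=2, y=0) -> (x=2, y=9)
  north (north): (x=2, y=9) -> (x=2, y=8)
Final: (x=2, y=8)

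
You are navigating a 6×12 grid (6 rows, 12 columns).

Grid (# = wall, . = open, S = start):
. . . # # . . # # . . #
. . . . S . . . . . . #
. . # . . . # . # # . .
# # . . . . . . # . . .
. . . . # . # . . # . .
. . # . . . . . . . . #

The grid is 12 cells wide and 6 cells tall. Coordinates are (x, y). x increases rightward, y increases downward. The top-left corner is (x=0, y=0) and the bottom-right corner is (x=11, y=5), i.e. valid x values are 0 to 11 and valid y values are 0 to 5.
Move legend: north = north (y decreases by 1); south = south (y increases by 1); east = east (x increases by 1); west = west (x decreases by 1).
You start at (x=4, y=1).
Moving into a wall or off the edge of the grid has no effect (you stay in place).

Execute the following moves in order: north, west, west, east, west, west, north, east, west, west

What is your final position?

Answer: Final position: (x=0, y=0)

Derivation:
Start: (x=4, y=1)
  north (north): blocked, stay at (x=4, y=1)
  west (west): (x=4, y=1) -> (x=3, y=1)
  west (west): (x=3, y=1) -> (x=2, y=1)
  east (east): (x=2, y=1) -> (x=3, y=1)
  west (west): (x=3, y=1) -> (x=2, y=1)
  west (west): (x=2, y=1) -> (x=1, y=1)
  north (north): (x=1, y=1) -> (x=1, y=0)
  east (east): (x=1, y=0) -> (x=2, y=0)
  west (west): (x=2, y=0) -> (x=1, y=0)
  west (west): (x=1, y=0) -> (x=0, y=0)
Final: (x=0, y=0)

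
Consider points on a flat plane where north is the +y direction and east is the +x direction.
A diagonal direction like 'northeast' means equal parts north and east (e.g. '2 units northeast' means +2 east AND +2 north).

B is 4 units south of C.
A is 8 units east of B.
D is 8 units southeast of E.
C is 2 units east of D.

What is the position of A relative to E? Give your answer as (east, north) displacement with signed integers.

Answer: A is at (east=18, north=-12) relative to E.

Derivation:
Place E at the origin (east=0, north=0).
  D is 8 units southeast of E: delta (east=+8, north=-8); D at (east=8, north=-8).
  C is 2 units east of D: delta (east=+2, north=+0); C at (east=10, north=-8).
  B is 4 units south of C: delta (east=+0, north=-4); B at (east=10, north=-12).
  A is 8 units east of B: delta (east=+8, north=+0); A at (east=18, north=-12).
Therefore A relative to E: (east=18, north=-12).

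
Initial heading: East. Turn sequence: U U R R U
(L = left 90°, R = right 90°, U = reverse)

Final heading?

Answer: Final heading: East

Derivation:
Start: East
  U (U-turn (180°)) -> West
  U (U-turn (180°)) -> East
  R (right (90° clockwise)) -> South
  R (right (90° clockwise)) -> West
  U (U-turn (180°)) -> East
Final: East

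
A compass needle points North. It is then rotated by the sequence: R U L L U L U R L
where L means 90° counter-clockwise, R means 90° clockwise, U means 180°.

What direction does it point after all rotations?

Answer: Final heading: North

Derivation:
Start: North
  R (right (90° clockwise)) -> East
  U (U-turn (180°)) -> West
  L (left (90° counter-clockwise)) -> South
  L (left (90° counter-clockwise)) -> East
  U (U-turn (180°)) -> West
  L (left (90° counter-clockwise)) -> South
  U (U-turn (180°)) -> North
  R (right (90° clockwise)) -> East
  L (left (90° counter-clockwise)) -> North
Final: North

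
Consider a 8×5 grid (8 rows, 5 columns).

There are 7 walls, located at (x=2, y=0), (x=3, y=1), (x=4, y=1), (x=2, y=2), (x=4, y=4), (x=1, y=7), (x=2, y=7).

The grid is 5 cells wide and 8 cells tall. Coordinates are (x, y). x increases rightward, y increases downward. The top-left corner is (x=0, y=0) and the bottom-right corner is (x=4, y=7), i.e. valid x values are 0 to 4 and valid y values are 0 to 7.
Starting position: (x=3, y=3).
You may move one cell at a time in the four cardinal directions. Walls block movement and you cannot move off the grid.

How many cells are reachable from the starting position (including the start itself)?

Answer: Reachable cells: 31

Derivation:
BFS flood-fill from (x=3, y=3):
  Distance 0: (x=3, y=3)
  Distance 1: (x=3, y=2), (x=2, y=3), (x=4, y=3), (x=3, y=4)
  Distance 2: (x=4, y=2), (x=1, y=3), (x=2, y=4), (x=3, y=5)
  Distance 3: (x=1, y=2), (x=0, y=3), (x=1, y=4), (x=2, y=5), (x=4, y=5), (x=3, y=6)
  Distance 4: (x=1, y=1), (x=0, y=2), (x=0, y=4), (x=1, y=5), (x=2, y=6), (x=4, y=6), (x=3, y=7)
  Distance 5: (x=1, y=0), (x=0, y=1), (x=2, y=1), (x=0, y=5), (x=1, y=6), (x=4, y=7)
  Distance 6: (x=0, y=0), (x=0, y=6)
  Distance 7: (x=0, y=7)
Total reachable: 31 (grid has 33 open cells total)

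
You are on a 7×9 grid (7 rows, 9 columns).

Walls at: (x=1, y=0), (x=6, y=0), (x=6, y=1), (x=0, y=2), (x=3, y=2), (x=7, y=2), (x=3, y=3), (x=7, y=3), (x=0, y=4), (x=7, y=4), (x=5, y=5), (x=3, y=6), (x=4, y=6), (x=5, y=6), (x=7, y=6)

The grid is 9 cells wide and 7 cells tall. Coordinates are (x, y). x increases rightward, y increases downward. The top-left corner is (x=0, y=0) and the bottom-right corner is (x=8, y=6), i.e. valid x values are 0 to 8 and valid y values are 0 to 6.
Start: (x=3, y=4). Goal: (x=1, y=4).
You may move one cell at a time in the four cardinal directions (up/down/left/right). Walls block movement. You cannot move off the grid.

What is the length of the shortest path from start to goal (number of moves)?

BFS from (x=3, y=4) until reaching (x=1, y=4):
  Distance 0: (x=3, y=4)
  Distance 1: (x=2, y=4), (x=4, y=4), (x=3, y=5)
  Distance 2: (x=2, y=3), (x=4, y=3), (x=1, y=4), (x=5, y=4), (x=2, y=5), (x=4, y=5)  <- goal reached here
One shortest path (2 moves): (x=3, y=4) -> (x=2, y=4) -> (x=1, y=4)

Answer: Shortest path length: 2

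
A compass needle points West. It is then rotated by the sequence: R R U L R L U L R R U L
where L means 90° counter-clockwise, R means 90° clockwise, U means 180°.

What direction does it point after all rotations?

Start: West
  R (right (90° clockwise)) -> North
  R (right (90° clockwise)) -> East
  U (U-turn (180°)) -> West
  L (left (90° counter-clockwise)) -> South
  R (right (90° clockwise)) -> West
  L (left (90° counter-clockwise)) -> South
  U (U-turn (180°)) -> North
  L (left (90° counter-clockwise)) -> West
  R (right (90° clockwise)) -> North
  R (right (90° clockwise)) -> East
  U (U-turn (180°)) -> West
  L (left (90° counter-clockwise)) -> South
Final: South

Answer: Final heading: South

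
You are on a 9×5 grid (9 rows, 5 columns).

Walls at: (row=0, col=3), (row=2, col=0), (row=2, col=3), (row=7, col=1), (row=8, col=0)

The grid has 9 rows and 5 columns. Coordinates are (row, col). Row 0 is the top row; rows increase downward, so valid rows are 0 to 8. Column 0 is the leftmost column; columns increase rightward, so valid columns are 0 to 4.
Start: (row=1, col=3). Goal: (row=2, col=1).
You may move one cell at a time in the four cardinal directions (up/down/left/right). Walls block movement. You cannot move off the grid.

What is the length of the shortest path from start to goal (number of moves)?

Answer: Shortest path length: 3

Derivation:
BFS from (row=1, col=3) until reaching (row=2, col=1):
  Distance 0: (row=1, col=3)
  Distance 1: (row=1, col=2), (row=1, col=4)
  Distance 2: (row=0, col=2), (row=0, col=4), (row=1, col=1), (row=2, col=2), (row=2, col=4)
  Distance 3: (row=0, col=1), (row=1, col=0), (row=2, col=1), (row=3, col=2), (row=3, col=4)  <- goal reached here
One shortest path (3 moves): (row=1, col=3) -> (row=1, col=2) -> (row=1, col=1) -> (row=2, col=1)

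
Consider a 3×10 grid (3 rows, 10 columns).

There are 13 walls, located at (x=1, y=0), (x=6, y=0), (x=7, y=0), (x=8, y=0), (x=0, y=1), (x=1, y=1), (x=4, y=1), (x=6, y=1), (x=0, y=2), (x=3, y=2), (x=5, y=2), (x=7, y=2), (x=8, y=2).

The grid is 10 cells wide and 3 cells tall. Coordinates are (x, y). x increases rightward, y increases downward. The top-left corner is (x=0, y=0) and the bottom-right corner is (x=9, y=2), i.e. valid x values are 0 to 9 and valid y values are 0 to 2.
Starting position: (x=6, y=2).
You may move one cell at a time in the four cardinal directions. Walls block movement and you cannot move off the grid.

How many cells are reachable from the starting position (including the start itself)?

Answer: Reachable cells: 1

Derivation:
BFS flood-fill from (x=6, y=2):
  Distance 0: (x=6, y=2)
Total reachable: 1 (grid has 17 open cells total)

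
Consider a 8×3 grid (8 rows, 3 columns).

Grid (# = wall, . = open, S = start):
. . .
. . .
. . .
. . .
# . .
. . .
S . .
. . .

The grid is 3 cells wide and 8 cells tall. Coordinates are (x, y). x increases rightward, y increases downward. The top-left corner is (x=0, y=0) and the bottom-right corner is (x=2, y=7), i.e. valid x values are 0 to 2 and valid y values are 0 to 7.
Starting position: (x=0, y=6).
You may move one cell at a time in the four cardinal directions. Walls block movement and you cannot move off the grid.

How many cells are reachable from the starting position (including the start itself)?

Answer: Reachable cells: 23

Derivation:
BFS flood-fill from (x=0, y=6):
  Distance 0: (x=0, y=6)
  Distance 1: (x=0, y=5), (x=1, y=6), (x=0, y=7)
  Distance 2: (x=1, y=5), (x=2, y=6), (x=1, y=7)
  Distance 3: (x=1, y=4), (x=2, y=5), (x=2, y=7)
  Distance 4: (x=1, y=3), (x=2, y=4)
  Distance 5: (x=1, y=2), (x=0, y=3), (x=2, y=3)
  Distance 6: (x=1, y=1), (x=0, y=2), (x=2, y=2)
  Distance 7: (x=1, y=0), (x=0, y=1), (x=2, y=1)
  Distance 8: (x=0, y=0), (x=2, y=0)
Total reachable: 23 (grid has 23 open cells total)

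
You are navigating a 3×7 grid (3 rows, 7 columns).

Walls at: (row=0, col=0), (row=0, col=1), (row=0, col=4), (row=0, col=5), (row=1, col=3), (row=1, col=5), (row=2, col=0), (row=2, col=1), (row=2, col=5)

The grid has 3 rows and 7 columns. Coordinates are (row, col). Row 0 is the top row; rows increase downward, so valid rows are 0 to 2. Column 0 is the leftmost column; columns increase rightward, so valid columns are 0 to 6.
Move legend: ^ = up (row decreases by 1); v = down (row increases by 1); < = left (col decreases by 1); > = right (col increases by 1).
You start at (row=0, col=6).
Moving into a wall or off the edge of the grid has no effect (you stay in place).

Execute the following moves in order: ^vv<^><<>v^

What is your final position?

Answer: Final position: (row=1, col=6)

Derivation:
Start: (row=0, col=6)
  ^ (up): blocked, stay at (row=0, col=6)
  v (down): (row=0, col=6) -> (row=1, col=6)
  v (down): (row=1, col=6) -> (row=2, col=6)
  < (left): blocked, stay at (row=2, col=6)
  ^ (up): (row=2, col=6) -> (row=1, col=6)
  > (right): blocked, stay at (row=1, col=6)
  < (left): blocked, stay at (row=1, col=6)
  < (left): blocked, stay at (row=1, col=6)
  > (right): blocked, stay at (row=1, col=6)
  v (down): (row=1, col=6) -> (row=2, col=6)
  ^ (up): (row=2, col=6) -> (row=1, col=6)
Final: (row=1, col=6)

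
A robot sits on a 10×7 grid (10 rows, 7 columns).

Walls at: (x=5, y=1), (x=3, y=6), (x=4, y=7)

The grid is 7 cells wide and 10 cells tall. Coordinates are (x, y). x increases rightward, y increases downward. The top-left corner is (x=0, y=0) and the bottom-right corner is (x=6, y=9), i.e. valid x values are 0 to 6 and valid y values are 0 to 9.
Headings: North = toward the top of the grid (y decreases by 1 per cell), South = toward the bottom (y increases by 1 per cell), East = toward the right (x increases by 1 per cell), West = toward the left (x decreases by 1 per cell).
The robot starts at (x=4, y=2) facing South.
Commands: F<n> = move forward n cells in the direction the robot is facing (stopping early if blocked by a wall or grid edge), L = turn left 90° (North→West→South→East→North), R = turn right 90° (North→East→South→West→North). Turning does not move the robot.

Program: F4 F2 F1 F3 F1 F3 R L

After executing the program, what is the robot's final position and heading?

Answer: Final position: (x=4, y=6), facing South

Derivation:
Start: (x=4, y=2), facing South
  F4: move forward 4, now at (x=4, y=6)
  F2: move forward 0/2 (blocked), now at (x=4, y=6)
  F1: move forward 0/1 (blocked), now at (x=4, y=6)
  F3: move forward 0/3 (blocked), now at (x=4, y=6)
  F1: move forward 0/1 (blocked), now at (x=4, y=6)
  F3: move forward 0/3 (blocked), now at (x=4, y=6)
  R: turn right, now facing West
  L: turn left, now facing South
Final: (x=4, y=6), facing South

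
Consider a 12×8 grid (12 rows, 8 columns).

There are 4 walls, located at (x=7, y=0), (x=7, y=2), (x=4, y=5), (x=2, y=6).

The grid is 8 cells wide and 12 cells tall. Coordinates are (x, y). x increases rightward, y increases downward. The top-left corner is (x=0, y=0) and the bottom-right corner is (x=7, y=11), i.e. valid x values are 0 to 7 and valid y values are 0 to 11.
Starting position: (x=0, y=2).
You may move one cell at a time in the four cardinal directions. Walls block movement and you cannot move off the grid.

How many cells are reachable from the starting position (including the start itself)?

Answer: Reachable cells: 92

Derivation:
BFS flood-fill from (x=0, y=2):
  Distance 0: (x=0, y=2)
  Distance 1: (x=0, y=1), (x=1, y=2), (x=0, y=3)
  Distance 2: (x=0, y=0), (x=1, y=1), (x=2, y=2), (x=1, y=3), (x=0, y=4)
  Distance 3: (x=1, y=0), (x=2, y=1), (x=3, y=2), (x=2, y=3), (x=1, y=4), (x=0, y=5)
  Distance 4: (x=2, y=0), (x=3, y=1), (x=4, y=2), (x=3, y=3), (x=2, y=4), (x=1, y=5), (x=0, y=6)
  Distance 5: (x=3, y=0), (x=4, y=1), (x=5, y=2), (x=4, y=3), (x=3, y=4), (x=2, y=5), (x=1, y=6), (x=0, y=7)
  Distance 6: (x=4, y=0), (x=5, y=1), (x=6, y=2), (x=5, y=3), (x=4, y=4), (x=3, y=5), (x=1, y=7), (x=0, y=8)
  Distance 7: (x=5, y=0), (x=6, y=1), (x=6, y=3), (x=5, y=4), (x=3, y=6), (x=2, y=7), (x=1, y=8), (x=0, y=9)
  Distance 8: (x=6, y=0), (x=7, y=1), (x=7, y=3), (x=6, y=4), (x=5, y=5), (x=4, y=6), (x=3, y=7), (x=2, y=8), (x=1, y=9), (x=0, y=10)
  Distance 9: (x=7, y=4), (x=6, y=5), (x=5, y=6), (x=4, y=7), (x=3, y=8), (x=2, y=9), (x=1, y=10), (x=0, y=11)
  Distance 10: (x=7, y=5), (x=6, y=6), (x=5, y=7), (x=4, y=8), (x=3, y=9), (x=2, y=10), (x=1, y=11)
  Distance 11: (x=7, y=6), (x=6, y=7), (x=5, y=8), (x=4, y=9), (x=3, y=10), (x=2, y=11)
  Distance 12: (x=7, y=7), (x=6, y=8), (x=5, y=9), (x=4, y=10), (x=3, y=11)
  Distance 13: (x=7, y=8), (x=6, y=9), (x=5, y=10), (x=4, y=11)
  Distance 14: (x=7, y=9), (x=6, y=10), (x=5, y=11)
  Distance 15: (x=7, y=10), (x=6, y=11)
  Distance 16: (x=7, y=11)
Total reachable: 92 (grid has 92 open cells total)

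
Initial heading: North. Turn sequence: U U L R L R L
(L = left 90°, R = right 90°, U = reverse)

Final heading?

Answer: Final heading: West

Derivation:
Start: North
  U (U-turn (180°)) -> South
  U (U-turn (180°)) -> North
  L (left (90° counter-clockwise)) -> West
  R (right (90° clockwise)) -> North
  L (left (90° counter-clockwise)) -> West
  R (right (90° clockwise)) -> North
  L (left (90° counter-clockwise)) -> West
Final: West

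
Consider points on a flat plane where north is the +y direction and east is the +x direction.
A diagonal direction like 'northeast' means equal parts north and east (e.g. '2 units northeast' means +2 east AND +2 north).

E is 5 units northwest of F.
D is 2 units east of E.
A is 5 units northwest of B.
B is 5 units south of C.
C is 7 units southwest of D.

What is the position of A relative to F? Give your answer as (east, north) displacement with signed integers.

Answer: A is at (east=-15, north=-2) relative to F.

Derivation:
Place F at the origin (east=0, north=0).
  E is 5 units northwest of F: delta (east=-5, north=+5); E at (east=-5, north=5).
  D is 2 units east of E: delta (east=+2, north=+0); D at (east=-3, north=5).
  C is 7 units southwest of D: delta (east=-7, north=-7); C at (east=-10, north=-2).
  B is 5 units south of C: delta (east=+0, north=-5); B at (east=-10, north=-7).
  A is 5 units northwest of B: delta (east=-5, north=+5); A at (east=-15, north=-2).
Therefore A relative to F: (east=-15, north=-2).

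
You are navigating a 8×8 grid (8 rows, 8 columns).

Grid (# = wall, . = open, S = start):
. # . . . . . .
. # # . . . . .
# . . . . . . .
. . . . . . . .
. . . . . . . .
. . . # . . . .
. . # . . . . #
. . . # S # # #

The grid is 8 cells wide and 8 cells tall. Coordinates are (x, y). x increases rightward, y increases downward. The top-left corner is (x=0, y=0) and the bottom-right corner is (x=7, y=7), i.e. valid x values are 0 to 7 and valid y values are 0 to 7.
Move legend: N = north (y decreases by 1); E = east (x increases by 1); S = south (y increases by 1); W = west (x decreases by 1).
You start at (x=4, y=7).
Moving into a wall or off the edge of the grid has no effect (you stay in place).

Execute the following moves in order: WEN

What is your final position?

Answer: Final position: (x=4, y=6)

Derivation:
Start: (x=4, y=7)
  W (west): blocked, stay at (x=4, y=7)
  E (east): blocked, stay at (x=4, y=7)
  N (north): (x=4, y=7) -> (x=4, y=6)
Final: (x=4, y=6)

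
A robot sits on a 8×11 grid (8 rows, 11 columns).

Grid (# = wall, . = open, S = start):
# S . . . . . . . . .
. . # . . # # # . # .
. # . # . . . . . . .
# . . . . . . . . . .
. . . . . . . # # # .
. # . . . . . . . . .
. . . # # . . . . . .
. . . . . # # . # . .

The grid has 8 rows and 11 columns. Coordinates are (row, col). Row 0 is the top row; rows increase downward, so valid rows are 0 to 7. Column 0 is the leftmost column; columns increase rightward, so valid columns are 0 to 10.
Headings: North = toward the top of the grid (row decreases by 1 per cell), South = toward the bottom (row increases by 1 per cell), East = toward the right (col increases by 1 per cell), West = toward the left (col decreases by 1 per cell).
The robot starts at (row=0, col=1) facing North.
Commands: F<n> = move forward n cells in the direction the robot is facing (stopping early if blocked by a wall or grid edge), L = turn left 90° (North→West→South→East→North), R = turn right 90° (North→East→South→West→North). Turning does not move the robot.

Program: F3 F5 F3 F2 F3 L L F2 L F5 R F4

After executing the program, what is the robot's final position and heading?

Answer: Final position: (row=1, col=1), facing South

Derivation:
Start: (row=0, col=1), facing North
  F3: move forward 0/3 (blocked), now at (row=0, col=1)
  F5: move forward 0/5 (blocked), now at (row=0, col=1)
  F3: move forward 0/3 (blocked), now at (row=0, col=1)
  F2: move forward 0/2 (blocked), now at (row=0, col=1)
  F3: move forward 0/3 (blocked), now at (row=0, col=1)
  L: turn left, now facing West
  L: turn left, now facing South
  F2: move forward 1/2 (blocked), now at (row=1, col=1)
  L: turn left, now facing East
  F5: move forward 0/5 (blocked), now at (row=1, col=1)
  R: turn right, now facing South
  F4: move forward 0/4 (blocked), now at (row=1, col=1)
Final: (row=1, col=1), facing South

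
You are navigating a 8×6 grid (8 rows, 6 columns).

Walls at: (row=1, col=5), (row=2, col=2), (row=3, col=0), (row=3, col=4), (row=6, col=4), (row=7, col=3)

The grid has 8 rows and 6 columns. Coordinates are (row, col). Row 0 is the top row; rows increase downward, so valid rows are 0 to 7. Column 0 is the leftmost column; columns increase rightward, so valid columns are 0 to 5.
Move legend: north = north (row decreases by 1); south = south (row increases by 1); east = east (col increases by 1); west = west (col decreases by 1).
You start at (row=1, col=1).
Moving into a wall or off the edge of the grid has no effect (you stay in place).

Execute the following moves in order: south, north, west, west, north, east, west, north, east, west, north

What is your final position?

Answer: Final position: (row=0, col=0)

Derivation:
Start: (row=1, col=1)
  south (south): (row=1, col=1) -> (row=2, col=1)
  north (north): (row=2, col=1) -> (row=1, col=1)
  west (west): (row=1, col=1) -> (row=1, col=0)
  west (west): blocked, stay at (row=1, col=0)
  north (north): (row=1, col=0) -> (row=0, col=0)
  east (east): (row=0, col=0) -> (row=0, col=1)
  west (west): (row=0, col=1) -> (row=0, col=0)
  north (north): blocked, stay at (row=0, col=0)
  east (east): (row=0, col=0) -> (row=0, col=1)
  west (west): (row=0, col=1) -> (row=0, col=0)
  north (north): blocked, stay at (row=0, col=0)
Final: (row=0, col=0)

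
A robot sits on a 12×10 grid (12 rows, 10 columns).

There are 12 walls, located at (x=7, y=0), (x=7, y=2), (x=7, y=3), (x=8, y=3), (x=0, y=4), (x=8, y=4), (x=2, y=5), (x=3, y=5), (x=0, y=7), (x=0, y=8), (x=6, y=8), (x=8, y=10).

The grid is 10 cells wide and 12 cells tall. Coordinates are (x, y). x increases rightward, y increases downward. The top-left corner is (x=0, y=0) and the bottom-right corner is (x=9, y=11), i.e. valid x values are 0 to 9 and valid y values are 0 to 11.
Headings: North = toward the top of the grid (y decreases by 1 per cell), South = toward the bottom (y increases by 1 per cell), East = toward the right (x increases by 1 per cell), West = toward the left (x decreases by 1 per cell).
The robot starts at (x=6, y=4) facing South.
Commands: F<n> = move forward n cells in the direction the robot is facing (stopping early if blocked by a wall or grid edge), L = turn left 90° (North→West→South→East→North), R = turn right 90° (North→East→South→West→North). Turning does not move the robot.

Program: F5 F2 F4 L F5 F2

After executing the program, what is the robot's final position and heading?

Start: (x=6, y=4), facing South
  F5: move forward 3/5 (blocked), now at (x=6, y=7)
  F2: move forward 0/2 (blocked), now at (x=6, y=7)
  F4: move forward 0/4 (blocked), now at (x=6, y=7)
  L: turn left, now facing East
  F5: move forward 3/5 (blocked), now at (x=9, y=7)
  F2: move forward 0/2 (blocked), now at (x=9, y=7)
Final: (x=9, y=7), facing East

Answer: Final position: (x=9, y=7), facing East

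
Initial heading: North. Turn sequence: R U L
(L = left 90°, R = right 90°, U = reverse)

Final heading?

Answer: Final heading: South

Derivation:
Start: North
  R (right (90° clockwise)) -> East
  U (U-turn (180°)) -> West
  L (left (90° counter-clockwise)) -> South
Final: South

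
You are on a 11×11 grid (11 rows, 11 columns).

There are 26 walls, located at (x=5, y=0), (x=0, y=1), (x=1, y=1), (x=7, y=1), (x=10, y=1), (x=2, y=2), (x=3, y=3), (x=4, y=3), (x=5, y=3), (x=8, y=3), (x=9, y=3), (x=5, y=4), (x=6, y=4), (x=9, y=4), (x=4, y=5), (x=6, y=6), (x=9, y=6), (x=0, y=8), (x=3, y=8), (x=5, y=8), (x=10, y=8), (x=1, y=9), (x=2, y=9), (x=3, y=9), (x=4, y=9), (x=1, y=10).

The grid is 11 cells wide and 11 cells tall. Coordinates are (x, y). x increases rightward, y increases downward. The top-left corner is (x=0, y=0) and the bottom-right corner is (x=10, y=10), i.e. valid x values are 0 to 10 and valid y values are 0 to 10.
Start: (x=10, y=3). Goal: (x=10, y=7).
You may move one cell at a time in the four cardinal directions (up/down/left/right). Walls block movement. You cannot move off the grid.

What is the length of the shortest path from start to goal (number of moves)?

Answer: Shortest path length: 4

Derivation:
BFS from (x=10, y=3) until reaching (x=10, y=7):
  Distance 0: (x=10, y=3)
  Distance 1: (x=10, y=2), (x=10, y=4)
  Distance 2: (x=9, y=2), (x=10, y=5)
  Distance 3: (x=9, y=1), (x=8, y=2), (x=9, y=5), (x=10, y=6)
  Distance 4: (x=9, y=0), (x=8, y=1), (x=7, y=2), (x=8, y=5), (x=10, y=7)  <- goal reached here
One shortest path (4 moves): (x=10, y=3) -> (x=10, y=4) -> (x=10, y=5) -> (x=10, y=6) -> (x=10, y=7)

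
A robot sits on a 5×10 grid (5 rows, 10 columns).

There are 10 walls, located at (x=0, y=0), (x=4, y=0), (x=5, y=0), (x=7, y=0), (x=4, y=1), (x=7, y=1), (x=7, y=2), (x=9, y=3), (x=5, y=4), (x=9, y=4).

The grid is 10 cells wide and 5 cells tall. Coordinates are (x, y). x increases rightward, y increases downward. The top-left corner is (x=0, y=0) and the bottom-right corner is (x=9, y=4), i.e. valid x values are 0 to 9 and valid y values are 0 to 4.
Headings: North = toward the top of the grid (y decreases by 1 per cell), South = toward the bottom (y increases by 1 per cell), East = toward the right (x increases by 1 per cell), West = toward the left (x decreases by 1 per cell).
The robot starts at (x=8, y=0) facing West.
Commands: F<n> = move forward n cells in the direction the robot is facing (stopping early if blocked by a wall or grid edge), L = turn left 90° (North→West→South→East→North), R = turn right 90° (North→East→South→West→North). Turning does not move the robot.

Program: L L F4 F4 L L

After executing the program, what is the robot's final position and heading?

Answer: Final position: (x=9, y=0), facing West

Derivation:
Start: (x=8, y=0), facing West
  L: turn left, now facing South
  L: turn left, now facing East
  F4: move forward 1/4 (blocked), now at (x=9, y=0)
  F4: move forward 0/4 (blocked), now at (x=9, y=0)
  L: turn left, now facing North
  L: turn left, now facing West
Final: (x=9, y=0), facing West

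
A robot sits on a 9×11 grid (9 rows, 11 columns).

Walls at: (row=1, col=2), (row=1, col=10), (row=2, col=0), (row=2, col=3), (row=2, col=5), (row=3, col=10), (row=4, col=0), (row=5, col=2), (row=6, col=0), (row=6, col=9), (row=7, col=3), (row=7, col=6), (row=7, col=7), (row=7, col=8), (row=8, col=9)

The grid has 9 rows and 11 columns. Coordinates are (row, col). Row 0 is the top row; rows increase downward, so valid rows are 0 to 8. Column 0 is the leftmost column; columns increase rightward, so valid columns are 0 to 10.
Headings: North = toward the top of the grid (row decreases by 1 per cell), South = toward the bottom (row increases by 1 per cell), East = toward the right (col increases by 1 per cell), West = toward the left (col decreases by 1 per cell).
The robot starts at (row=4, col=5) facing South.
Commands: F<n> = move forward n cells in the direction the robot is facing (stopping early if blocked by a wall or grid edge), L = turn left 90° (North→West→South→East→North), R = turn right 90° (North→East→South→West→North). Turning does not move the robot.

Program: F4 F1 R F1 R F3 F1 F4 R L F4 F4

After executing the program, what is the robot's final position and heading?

Start: (row=4, col=5), facing South
  F4: move forward 4, now at (row=8, col=5)
  F1: move forward 0/1 (blocked), now at (row=8, col=5)
  R: turn right, now facing West
  F1: move forward 1, now at (row=8, col=4)
  R: turn right, now facing North
  F3: move forward 3, now at (row=5, col=4)
  F1: move forward 1, now at (row=4, col=4)
  F4: move forward 4, now at (row=0, col=4)
  R: turn right, now facing East
  L: turn left, now facing North
  F4: move forward 0/4 (blocked), now at (row=0, col=4)
  F4: move forward 0/4 (blocked), now at (row=0, col=4)
Final: (row=0, col=4), facing North

Answer: Final position: (row=0, col=4), facing North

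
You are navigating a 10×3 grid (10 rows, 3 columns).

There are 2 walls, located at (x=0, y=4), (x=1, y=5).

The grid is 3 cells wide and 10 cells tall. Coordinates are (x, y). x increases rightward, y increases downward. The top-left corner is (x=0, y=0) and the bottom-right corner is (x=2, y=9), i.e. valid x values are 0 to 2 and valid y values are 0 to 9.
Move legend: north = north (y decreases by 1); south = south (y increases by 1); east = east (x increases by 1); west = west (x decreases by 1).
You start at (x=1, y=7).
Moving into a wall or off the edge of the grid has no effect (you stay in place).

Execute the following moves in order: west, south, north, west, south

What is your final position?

Start: (x=1, y=7)
  west (west): (x=1, y=7) -> (x=0, y=7)
  south (south): (x=0, y=7) -> (x=0, y=8)
  north (north): (x=0, y=8) -> (x=0, y=7)
  west (west): blocked, stay at (x=0, y=7)
  south (south): (x=0, y=7) -> (x=0, y=8)
Final: (x=0, y=8)

Answer: Final position: (x=0, y=8)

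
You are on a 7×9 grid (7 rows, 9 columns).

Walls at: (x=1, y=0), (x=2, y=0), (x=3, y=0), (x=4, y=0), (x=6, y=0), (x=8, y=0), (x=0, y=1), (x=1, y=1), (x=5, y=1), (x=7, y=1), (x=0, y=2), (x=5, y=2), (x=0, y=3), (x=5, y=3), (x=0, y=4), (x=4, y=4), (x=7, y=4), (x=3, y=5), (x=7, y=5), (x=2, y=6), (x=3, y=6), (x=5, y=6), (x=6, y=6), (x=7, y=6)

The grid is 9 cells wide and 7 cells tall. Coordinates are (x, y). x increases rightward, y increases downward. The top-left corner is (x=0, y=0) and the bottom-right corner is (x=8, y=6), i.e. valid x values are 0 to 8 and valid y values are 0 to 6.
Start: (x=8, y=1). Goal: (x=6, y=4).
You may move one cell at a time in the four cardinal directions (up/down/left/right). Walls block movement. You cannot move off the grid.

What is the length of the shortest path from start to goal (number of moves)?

BFS from (x=8, y=1) until reaching (x=6, y=4):
  Distance 0: (x=8, y=1)
  Distance 1: (x=8, y=2)
  Distance 2: (x=7, y=2), (x=8, y=3)
  Distance 3: (x=6, y=2), (x=7, y=3), (x=8, y=4)
  Distance 4: (x=6, y=1), (x=6, y=3), (x=8, y=5)
  Distance 5: (x=6, y=4), (x=8, y=6)  <- goal reached here
One shortest path (5 moves): (x=8, y=1) -> (x=8, y=2) -> (x=7, y=2) -> (x=6, y=2) -> (x=6, y=3) -> (x=6, y=4)

Answer: Shortest path length: 5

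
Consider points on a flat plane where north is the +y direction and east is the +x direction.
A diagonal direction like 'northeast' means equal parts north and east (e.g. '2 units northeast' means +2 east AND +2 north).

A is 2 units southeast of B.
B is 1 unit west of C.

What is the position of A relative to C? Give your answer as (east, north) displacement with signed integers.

Place C at the origin (east=0, north=0).
  B is 1 unit west of C: delta (east=-1, north=+0); B at (east=-1, north=0).
  A is 2 units southeast of B: delta (east=+2, north=-2); A at (east=1, north=-2).
Therefore A relative to C: (east=1, north=-2).

Answer: A is at (east=1, north=-2) relative to C.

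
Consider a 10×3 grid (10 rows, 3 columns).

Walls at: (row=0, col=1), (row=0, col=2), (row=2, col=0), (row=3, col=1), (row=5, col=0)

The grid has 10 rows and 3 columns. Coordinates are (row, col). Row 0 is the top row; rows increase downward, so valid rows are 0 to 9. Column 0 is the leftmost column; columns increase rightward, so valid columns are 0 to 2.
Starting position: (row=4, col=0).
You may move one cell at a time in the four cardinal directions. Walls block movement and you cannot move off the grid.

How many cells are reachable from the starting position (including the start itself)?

Answer: Reachable cells: 25

Derivation:
BFS flood-fill from (row=4, col=0):
  Distance 0: (row=4, col=0)
  Distance 1: (row=3, col=0), (row=4, col=1)
  Distance 2: (row=4, col=2), (row=5, col=1)
  Distance 3: (row=3, col=2), (row=5, col=2), (row=6, col=1)
  Distance 4: (row=2, col=2), (row=6, col=0), (row=6, col=2), (row=7, col=1)
  Distance 5: (row=1, col=2), (row=2, col=1), (row=7, col=0), (row=7, col=2), (row=8, col=1)
  Distance 6: (row=1, col=1), (row=8, col=0), (row=8, col=2), (row=9, col=1)
  Distance 7: (row=1, col=0), (row=9, col=0), (row=9, col=2)
  Distance 8: (row=0, col=0)
Total reachable: 25 (grid has 25 open cells total)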